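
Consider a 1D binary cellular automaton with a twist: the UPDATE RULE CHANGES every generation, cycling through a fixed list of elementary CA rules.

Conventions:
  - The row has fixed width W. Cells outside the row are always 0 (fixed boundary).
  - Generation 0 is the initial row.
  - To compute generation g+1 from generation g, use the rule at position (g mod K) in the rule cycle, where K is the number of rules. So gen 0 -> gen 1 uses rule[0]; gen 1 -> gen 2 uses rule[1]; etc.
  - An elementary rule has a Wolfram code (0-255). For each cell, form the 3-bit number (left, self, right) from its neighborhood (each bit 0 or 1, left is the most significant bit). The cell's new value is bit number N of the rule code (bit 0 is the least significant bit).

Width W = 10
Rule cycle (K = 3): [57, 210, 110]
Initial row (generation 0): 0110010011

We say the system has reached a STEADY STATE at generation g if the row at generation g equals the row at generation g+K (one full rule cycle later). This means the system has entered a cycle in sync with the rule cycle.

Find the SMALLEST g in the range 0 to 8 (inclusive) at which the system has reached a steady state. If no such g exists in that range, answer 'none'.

Gen 0: 0110010011
Gen 1 (rule 57): 0101001010
Gen 2 (rule 210): 1000110001
Gen 3 (rule 110): 1001110011
Gen 4 (rule 57): 0101001010
Gen 5 (rule 210): 1000110001
Gen 6 (rule 110): 1001110011
Gen 7 (rule 57): 0101001010
Gen 8 (rule 210): 1000110001
Gen 9 (rule 110): 1001110011
Gen 10 (rule 57): 0101001010
Gen 11 (rule 210): 1000110001

Answer: 1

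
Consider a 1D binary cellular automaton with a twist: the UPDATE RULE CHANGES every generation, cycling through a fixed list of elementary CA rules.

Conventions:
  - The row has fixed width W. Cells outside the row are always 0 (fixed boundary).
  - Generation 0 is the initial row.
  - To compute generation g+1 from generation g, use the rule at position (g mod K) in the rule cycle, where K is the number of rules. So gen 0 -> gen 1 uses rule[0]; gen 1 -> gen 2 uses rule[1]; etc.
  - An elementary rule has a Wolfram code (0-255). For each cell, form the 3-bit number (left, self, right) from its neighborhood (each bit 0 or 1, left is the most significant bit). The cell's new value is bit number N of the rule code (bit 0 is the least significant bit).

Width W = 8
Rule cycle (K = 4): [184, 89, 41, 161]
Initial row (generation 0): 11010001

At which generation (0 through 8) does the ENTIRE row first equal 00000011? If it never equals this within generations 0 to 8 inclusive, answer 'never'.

Answer: 6

Derivation:
Gen 0: 11010001
Gen 1 (rule 184): 10101000
Gen 2 (rule 89): 00000111
Gen 3 (rule 41): 11110100
Gen 4 (rule 161): 01101001
Gen 5 (rule 184): 01010100
Gen 6 (rule 89): 00000011
Gen 7 (rule 41): 11111010
Gen 8 (rule 161): 01110100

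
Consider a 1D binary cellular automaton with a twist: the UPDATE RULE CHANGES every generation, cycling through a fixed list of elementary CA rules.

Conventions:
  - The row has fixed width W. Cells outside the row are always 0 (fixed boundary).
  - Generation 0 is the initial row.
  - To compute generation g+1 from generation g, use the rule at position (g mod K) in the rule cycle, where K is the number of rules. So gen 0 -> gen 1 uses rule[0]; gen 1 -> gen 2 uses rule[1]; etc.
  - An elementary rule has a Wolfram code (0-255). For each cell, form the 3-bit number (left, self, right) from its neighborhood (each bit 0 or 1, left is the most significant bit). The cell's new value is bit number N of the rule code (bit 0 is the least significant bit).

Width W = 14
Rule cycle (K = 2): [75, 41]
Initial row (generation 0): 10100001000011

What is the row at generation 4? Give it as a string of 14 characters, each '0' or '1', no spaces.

Gen 0: 10100001000011
Gen 1 (rule 75): 00001110011111
Gen 2 (rule 41): 11101000010000
Gen 3 (rule 75): 10100011100111
Gen 4 (rule 41): 01001010000100

Answer: 01001010000100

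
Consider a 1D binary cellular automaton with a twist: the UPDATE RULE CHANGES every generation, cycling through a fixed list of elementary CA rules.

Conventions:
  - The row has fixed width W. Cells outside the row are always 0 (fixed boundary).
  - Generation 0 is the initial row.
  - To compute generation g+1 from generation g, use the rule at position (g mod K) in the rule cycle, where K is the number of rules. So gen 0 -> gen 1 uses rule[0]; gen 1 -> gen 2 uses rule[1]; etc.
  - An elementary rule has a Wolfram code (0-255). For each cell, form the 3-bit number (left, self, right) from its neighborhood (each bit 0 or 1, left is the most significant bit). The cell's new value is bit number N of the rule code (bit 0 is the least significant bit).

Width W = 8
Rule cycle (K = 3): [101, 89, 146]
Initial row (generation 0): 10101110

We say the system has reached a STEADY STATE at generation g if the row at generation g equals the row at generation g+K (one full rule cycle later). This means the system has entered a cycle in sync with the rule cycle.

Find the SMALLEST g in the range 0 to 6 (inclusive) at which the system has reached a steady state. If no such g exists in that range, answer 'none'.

Answer: 2

Derivation:
Gen 0: 10101110
Gen 1 (rule 101): 11110010
Gen 2 (rule 89): 10011001
Gen 3 (rule 146): 01100110
Gen 4 (rule 101): 00100010
Gen 5 (rule 89): 10011001
Gen 6 (rule 146): 01100110
Gen 7 (rule 101): 00100010
Gen 8 (rule 89): 10011001
Gen 9 (rule 146): 01100110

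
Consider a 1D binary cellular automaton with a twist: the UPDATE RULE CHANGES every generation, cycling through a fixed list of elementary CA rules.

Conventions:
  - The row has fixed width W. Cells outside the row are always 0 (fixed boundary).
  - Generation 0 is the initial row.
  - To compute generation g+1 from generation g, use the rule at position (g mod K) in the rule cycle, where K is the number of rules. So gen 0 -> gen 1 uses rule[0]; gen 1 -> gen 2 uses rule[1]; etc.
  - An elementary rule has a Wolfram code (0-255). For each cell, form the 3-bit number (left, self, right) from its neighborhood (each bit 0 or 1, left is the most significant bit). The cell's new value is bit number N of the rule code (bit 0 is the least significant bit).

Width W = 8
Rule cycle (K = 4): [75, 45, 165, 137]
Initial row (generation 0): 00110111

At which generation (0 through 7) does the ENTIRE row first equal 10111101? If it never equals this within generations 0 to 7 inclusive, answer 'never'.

Answer: 7

Derivation:
Gen 0: 00110111
Gen 1 (rule 75): 11110101
Gen 2 (rule 45): 10001111
Gen 3 (rule 165): 10100110
Gen 4 (rule 137): 00000100
Gen 5 (rule 75): 11111001
Gen 6 (rule 45): 10000001
Gen 7 (rule 165): 10111101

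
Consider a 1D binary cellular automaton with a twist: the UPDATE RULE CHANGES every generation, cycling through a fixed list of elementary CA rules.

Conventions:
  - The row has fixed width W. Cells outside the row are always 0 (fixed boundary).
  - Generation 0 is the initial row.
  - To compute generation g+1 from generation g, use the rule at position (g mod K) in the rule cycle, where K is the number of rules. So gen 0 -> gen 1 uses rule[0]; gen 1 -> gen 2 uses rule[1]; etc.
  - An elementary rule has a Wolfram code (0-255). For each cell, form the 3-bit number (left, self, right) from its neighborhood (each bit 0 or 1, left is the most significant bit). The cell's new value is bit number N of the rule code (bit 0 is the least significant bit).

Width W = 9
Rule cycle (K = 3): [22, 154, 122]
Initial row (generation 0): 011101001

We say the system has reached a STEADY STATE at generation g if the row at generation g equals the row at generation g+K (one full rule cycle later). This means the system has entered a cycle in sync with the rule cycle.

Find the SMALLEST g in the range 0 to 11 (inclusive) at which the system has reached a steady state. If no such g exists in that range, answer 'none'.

Gen 0: 011101001
Gen 1 (rule 22): 100001111
Gen 2 (rule 154): 010011110
Gen 3 (rule 122): 101110011
Gen 4 (rule 22): 100001100
Gen 5 (rule 154): 010011010
Gen 6 (rule 122): 101111101
Gen 7 (rule 22): 100000001
Gen 8 (rule 154): 010000010
Gen 9 (rule 122): 101000101
Gen 10 (rule 22): 101101101
Gen 11 (rule 154): 001001000
Gen 12 (rule 122): 010110100
Gen 13 (rule 22): 110000110
Gen 14 (rule 154): 101001101

Answer: none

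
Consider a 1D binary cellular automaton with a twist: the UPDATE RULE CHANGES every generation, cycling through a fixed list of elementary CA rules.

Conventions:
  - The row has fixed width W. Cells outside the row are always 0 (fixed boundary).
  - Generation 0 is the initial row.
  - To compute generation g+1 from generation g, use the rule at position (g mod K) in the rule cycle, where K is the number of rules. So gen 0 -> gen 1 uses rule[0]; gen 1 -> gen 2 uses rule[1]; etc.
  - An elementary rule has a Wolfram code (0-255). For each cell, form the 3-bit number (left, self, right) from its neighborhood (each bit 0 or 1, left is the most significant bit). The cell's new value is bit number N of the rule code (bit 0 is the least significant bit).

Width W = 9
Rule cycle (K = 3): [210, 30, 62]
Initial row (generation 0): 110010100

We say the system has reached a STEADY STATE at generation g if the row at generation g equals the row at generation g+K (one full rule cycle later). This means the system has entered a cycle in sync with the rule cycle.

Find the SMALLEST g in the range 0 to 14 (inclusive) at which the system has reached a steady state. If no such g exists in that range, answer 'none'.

Answer: none

Derivation:
Gen 0: 110010100
Gen 1 (rule 210): 011100010
Gen 2 (rule 30): 110010111
Gen 3 (rule 62): 101111100
Gen 4 (rule 210): 000111110
Gen 5 (rule 30): 001100001
Gen 6 (rule 62): 011010011
Gen 7 (rule 210): 101001101
Gen 8 (rule 30): 101111001
Gen 9 (rule 62): 111000111
Gen 10 (rule 210): 011101011
Gen 11 (rule 30): 110001010
Gen 12 (rule 62): 101011111
Gen 13 (rule 210): 000001111
Gen 14 (rule 30): 000011000
Gen 15 (rule 62): 000110100
Gen 16 (rule 210): 001010010
Gen 17 (rule 30): 011011111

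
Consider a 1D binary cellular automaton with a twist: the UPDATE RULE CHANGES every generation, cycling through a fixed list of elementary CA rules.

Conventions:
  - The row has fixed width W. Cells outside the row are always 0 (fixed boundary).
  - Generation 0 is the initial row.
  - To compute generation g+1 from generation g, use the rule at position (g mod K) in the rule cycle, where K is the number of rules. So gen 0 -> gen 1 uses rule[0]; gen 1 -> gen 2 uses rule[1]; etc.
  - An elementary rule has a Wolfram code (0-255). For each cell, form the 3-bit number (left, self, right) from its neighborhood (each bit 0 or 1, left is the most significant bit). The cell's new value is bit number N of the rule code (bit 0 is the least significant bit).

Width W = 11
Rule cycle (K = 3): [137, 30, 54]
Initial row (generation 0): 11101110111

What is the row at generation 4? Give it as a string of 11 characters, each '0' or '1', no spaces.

Answer: 10010001010

Derivation:
Gen 0: 11101110111
Gen 1 (rule 137): 11001100110
Gen 2 (rule 30): 10111011101
Gen 3 (rule 54): 11000100011
Gen 4 (rule 137): 10010001010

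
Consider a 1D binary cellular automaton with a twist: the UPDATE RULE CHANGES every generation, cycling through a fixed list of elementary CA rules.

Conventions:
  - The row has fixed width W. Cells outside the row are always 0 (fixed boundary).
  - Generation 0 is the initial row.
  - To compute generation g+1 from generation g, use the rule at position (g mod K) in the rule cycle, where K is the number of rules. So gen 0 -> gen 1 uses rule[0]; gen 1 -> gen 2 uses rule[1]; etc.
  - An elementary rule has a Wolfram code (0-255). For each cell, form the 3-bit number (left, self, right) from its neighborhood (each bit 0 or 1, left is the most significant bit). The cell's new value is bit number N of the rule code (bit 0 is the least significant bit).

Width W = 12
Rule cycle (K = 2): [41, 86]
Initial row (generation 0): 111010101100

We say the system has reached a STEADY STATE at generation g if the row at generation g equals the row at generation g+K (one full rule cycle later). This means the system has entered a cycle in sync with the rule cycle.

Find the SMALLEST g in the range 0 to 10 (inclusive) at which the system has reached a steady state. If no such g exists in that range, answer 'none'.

Answer: none

Derivation:
Gen 0: 111010101100
Gen 1 (rule 41): 100101011001
Gen 2 (rule 86): 111101001111
Gen 3 (rule 41): 100010001000
Gen 4 (rule 86): 110111011100
Gen 5 (rule 41): 101100110001
Gen 6 (rule 86): 100111011011
Gen 7 (rule 41): 000100110110
Gen 8 (rule 86): 001111010011
Gen 9 (rule 41): 101000100010
Gen 10 (rule 86): 101101110111
Gen 11 (rule 41): 011011001100
Gen 12 (rule 86): 101001110110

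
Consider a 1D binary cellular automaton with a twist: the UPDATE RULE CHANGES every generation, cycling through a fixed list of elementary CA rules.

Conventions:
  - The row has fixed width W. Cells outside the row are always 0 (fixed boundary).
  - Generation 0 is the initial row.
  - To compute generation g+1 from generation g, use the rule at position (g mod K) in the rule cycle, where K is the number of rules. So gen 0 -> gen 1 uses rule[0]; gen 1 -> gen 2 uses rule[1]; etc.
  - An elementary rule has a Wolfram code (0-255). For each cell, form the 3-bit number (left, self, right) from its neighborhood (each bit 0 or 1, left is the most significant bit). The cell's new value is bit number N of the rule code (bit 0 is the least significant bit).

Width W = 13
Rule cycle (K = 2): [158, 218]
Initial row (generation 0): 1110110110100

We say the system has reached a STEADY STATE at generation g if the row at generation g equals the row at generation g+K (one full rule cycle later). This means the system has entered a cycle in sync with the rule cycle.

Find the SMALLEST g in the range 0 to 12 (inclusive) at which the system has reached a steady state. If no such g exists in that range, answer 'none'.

Gen 0: 1110110110100
Gen 1 (rule 158): 1100100100110
Gen 2 (rule 218): 1111011011111
Gen 3 (rule 158): 1110010011110
Gen 4 (rule 218): 1111101111111
Gen 5 (rule 158): 1111001111110
Gen 6 (rule 218): 1111111111111
Gen 7 (rule 158): 1111111111110
Gen 8 (rule 218): 1111111111111
Gen 9 (rule 158): 1111111111110
Gen 10 (rule 218): 1111111111111
Gen 11 (rule 158): 1111111111110
Gen 12 (rule 218): 1111111111111
Gen 13 (rule 158): 1111111111110
Gen 14 (rule 218): 1111111111111

Answer: 6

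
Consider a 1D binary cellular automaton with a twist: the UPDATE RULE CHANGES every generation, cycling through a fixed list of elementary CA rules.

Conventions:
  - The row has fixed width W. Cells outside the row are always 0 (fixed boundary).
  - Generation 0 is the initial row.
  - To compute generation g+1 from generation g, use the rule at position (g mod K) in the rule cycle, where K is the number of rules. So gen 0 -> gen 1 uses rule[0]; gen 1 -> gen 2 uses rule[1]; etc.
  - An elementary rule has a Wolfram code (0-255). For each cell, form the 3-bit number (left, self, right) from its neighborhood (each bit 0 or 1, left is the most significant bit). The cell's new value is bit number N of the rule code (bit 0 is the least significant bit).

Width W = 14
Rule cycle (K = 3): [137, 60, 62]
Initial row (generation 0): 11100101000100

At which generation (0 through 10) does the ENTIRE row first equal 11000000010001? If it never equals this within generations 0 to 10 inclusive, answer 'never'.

Gen 0: 11100101000100
Gen 1 (rule 137): 11000000010001
Gen 2 (rule 60): 10100000011001
Gen 3 (rule 62): 11110000110111
Gen 4 (rule 137): 11100110100110
Gen 5 (rule 60): 10010101110101
Gen 6 (rule 62): 11111111001111
Gen 7 (rule 137): 11111110001110
Gen 8 (rule 60): 10000001001001
Gen 9 (rule 62): 11000011111111
Gen 10 (rule 137): 10011011111110

Answer: 1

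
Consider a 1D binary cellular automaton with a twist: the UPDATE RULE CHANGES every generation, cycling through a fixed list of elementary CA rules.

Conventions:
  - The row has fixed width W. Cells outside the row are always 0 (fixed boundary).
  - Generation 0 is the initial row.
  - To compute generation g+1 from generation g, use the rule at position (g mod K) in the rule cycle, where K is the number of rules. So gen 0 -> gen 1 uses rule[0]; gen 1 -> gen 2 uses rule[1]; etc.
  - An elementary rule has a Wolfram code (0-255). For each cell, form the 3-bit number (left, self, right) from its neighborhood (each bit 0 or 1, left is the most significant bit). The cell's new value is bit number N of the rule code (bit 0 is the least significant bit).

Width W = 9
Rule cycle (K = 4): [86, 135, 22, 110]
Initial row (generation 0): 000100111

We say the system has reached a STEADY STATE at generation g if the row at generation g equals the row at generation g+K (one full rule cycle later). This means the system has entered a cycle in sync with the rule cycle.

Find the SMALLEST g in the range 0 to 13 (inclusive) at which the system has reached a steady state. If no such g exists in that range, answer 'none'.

Answer: 3

Derivation:
Gen 0: 000100111
Gen 1 (rule 86): 001111001
Gen 2 (rule 135): 110110011
Gen 3 (rule 22): 000001100
Gen 4 (rule 110): 000011100
Gen 5 (rule 86): 000100110
Gen 6 (rule 135): 111101000
Gen 7 (rule 22): 000001100
Gen 8 (rule 110): 000011100
Gen 9 (rule 86): 000100110
Gen 10 (rule 135): 111101000
Gen 11 (rule 22): 000001100
Gen 12 (rule 110): 000011100
Gen 13 (rule 86): 000100110
Gen 14 (rule 135): 111101000
Gen 15 (rule 22): 000001100
Gen 16 (rule 110): 000011100
Gen 17 (rule 86): 000100110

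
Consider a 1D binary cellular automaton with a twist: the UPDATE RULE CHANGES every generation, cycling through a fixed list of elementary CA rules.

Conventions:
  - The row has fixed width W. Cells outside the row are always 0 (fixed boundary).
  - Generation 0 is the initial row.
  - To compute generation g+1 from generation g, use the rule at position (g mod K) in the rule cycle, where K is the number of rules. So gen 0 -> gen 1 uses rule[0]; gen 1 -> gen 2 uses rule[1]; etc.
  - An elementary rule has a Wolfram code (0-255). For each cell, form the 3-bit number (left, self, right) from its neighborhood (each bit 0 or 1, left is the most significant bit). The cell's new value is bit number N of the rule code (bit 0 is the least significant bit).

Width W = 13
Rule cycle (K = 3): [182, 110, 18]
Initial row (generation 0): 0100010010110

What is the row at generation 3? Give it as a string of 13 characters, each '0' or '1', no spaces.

Answer: 0000010010000

Derivation:
Gen 0: 0100010010110
Gen 1 (rule 182): 1110111111001
Gen 2 (rule 110): 1011100001011
Gen 3 (rule 18): 0000010010000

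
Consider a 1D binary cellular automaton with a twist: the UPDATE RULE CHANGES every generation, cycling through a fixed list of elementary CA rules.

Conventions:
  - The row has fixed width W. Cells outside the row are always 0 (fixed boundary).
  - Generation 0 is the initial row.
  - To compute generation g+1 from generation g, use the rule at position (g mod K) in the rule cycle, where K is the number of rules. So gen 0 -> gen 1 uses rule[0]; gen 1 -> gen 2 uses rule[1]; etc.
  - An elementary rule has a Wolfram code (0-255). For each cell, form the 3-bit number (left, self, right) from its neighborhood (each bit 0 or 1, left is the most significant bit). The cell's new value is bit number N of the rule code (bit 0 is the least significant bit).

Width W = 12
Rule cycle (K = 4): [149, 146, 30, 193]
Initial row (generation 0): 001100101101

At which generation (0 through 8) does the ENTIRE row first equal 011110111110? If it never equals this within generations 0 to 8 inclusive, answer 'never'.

Answer: never

Derivation:
Gen 0: 001100101101
Gen 1 (rule 149): 100010100001
Gen 2 (rule 146): 010100010010
Gen 3 (rule 30): 110110111111
Gen 4 (rule 193): 010010011111
Gen 5 (rule 149): 011011001110
Gen 6 (rule 146): 100000110101
Gen 7 (rule 30): 110001100101
Gen 8 (rule 193): 010100100000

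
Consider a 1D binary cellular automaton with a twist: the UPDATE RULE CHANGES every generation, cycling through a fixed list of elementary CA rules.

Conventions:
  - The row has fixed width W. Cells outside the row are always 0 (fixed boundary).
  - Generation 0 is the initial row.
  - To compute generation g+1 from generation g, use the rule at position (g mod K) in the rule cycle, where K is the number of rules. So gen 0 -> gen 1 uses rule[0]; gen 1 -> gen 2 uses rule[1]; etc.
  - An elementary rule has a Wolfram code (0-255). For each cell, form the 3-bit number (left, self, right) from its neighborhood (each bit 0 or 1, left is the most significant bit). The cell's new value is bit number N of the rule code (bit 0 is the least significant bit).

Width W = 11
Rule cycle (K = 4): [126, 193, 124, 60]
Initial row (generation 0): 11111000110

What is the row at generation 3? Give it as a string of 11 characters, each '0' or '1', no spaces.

Answer: 00110110101

Derivation:
Gen 0: 11111000110
Gen 1 (rule 126): 10001101111
Gen 2 (rule 193): 00100100111
Gen 3 (rule 124): 00110110101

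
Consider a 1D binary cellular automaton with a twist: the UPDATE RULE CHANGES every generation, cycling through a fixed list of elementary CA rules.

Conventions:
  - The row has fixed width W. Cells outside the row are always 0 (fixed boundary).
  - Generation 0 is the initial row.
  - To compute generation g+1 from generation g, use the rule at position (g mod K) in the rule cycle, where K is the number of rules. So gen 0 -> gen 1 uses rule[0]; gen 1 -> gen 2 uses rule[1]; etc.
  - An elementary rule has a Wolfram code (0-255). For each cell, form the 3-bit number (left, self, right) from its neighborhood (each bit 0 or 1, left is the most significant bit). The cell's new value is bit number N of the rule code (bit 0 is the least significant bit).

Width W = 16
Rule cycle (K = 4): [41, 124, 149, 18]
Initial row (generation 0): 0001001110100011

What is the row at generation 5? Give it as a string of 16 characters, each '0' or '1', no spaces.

Gen 0: 0001001110100011
Gen 1 (rule 41): 1100001001001010
Gen 2 (rule 124): 1110001101101111
Gen 3 (rule 149): 0101100000000110
Gen 4 (rule 18): 1000010000001001
Gen 5 (rule 41): 0011000111100000

Answer: 0011000111100000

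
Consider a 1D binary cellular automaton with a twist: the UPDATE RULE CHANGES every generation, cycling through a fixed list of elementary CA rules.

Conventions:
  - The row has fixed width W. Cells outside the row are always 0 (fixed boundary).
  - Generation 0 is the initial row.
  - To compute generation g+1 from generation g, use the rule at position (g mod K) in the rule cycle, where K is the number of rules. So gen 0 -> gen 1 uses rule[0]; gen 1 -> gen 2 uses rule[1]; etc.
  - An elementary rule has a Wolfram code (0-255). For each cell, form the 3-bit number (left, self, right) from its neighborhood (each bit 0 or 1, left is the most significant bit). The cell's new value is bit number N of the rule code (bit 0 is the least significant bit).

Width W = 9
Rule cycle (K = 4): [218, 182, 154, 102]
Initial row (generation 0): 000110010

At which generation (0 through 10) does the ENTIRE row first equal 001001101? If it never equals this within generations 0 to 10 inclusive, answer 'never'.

Answer: never

Derivation:
Gen 0: 000110010
Gen 1 (rule 218): 001111101
Gen 2 (rule 182): 010111011
Gen 3 (rule 154): 100110010
Gen 4 (rule 102): 101010110
Gen 5 (rule 218): 000000111
Gen 6 (rule 182): 000001010
Gen 7 (rule 154): 000010001
Gen 8 (rule 102): 000110011
Gen 9 (rule 218): 001111111
Gen 10 (rule 182): 010111110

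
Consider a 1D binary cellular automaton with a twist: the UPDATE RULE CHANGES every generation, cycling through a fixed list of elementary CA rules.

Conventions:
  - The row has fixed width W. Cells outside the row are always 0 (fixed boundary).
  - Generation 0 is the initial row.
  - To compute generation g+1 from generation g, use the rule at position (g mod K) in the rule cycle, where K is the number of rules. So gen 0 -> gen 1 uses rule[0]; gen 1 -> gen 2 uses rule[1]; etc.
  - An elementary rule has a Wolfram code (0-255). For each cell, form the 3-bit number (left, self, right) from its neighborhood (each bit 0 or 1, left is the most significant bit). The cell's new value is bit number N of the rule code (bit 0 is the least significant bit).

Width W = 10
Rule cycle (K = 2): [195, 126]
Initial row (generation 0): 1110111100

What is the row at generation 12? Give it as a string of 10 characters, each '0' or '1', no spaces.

Gen 0: 1110111100
Gen 1 (rule 195): 0110011101
Gen 2 (rule 126): 1111110111
Gen 3 (rule 195): 0111110011
Gen 4 (rule 126): 1100011111
Gen 5 (rule 195): 0101101111
Gen 6 (rule 126): 1111111001
Gen 7 (rule 195): 0111111010
Gen 8 (rule 126): 1100001111
Gen 9 (rule 195): 0101110111
Gen 10 (rule 126): 1111011101
Gen 11 (rule 195): 0111001100
Gen 12 (rule 126): 1101111110

Answer: 1101111110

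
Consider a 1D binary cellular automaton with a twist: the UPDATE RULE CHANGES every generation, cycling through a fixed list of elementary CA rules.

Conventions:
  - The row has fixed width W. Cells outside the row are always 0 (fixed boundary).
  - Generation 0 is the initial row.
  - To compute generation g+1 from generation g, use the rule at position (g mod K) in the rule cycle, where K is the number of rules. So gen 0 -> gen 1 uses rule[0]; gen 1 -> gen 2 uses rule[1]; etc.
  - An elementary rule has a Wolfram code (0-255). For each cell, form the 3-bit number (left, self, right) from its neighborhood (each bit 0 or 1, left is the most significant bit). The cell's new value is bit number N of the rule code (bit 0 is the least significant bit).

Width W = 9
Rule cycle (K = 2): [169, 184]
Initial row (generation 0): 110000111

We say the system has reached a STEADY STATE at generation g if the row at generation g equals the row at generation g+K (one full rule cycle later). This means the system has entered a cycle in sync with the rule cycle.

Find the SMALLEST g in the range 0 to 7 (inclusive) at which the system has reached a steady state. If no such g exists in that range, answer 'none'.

Gen 0: 110000111
Gen 1 (rule 169): 100110110
Gen 2 (rule 184): 010101101
Gen 3 (rule 169): 001011010
Gen 4 (rule 184): 000110101
Gen 5 (rule 169): 110101010
Gen 6 (rule 184): 101010101
Gen 7 (rule 169): 010101010
Gen 8 (rule 184): 001010101
Gen 9 (rule 169): 100101010

Answer: none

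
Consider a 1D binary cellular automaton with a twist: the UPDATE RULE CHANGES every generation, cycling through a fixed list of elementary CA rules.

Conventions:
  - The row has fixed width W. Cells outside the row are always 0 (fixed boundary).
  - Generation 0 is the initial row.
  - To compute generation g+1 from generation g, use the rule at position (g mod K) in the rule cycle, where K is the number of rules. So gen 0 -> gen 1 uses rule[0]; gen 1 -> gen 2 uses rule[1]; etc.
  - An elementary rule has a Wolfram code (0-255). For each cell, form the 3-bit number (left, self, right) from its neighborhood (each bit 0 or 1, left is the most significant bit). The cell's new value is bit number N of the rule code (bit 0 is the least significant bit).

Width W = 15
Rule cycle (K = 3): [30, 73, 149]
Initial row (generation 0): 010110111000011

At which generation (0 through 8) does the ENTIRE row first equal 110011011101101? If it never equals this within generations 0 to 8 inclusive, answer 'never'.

Gen 0: 010110111000011
Gen 1 (rule 30): 110100100100110
Gen 2 (rule 73): 110000000000110
Gen 3 (rule 149): 001111111110001
Gen 4 (rule 30): 011000000001011
Gen 5 (rule 73): 011011111100011
Gen 6 (rule 149): 000001111011000
Gen 7 (rule 30): 000011000010100
Gen 8 (rule 73): 111011011000001

Answer: never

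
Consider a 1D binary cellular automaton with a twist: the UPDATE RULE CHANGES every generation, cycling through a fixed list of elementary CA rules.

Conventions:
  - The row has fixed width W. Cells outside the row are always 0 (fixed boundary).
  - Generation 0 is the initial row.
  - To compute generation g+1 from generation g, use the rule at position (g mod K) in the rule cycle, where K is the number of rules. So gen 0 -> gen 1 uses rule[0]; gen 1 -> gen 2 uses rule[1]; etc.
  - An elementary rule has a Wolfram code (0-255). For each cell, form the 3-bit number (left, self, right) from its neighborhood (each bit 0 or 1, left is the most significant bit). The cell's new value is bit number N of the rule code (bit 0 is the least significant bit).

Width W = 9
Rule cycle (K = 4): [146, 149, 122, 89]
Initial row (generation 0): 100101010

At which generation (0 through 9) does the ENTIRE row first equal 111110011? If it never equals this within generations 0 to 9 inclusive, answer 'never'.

Gen 0: 100101010
Gen 1 (rule 146): 011000001
Gen 2 (rule 149): 000111101
Gen 3 (rule 122): 001100110
Gen 4 (rule 89): 101110111
Gen 5 (rule 146): 000100010
Gen 6 (rule 149): 110111011
Gen 7 (rule 122): 111101111
Gen 8 (rule 89): 100101001
Gen 9 (rule 146): 011000110

Answer: never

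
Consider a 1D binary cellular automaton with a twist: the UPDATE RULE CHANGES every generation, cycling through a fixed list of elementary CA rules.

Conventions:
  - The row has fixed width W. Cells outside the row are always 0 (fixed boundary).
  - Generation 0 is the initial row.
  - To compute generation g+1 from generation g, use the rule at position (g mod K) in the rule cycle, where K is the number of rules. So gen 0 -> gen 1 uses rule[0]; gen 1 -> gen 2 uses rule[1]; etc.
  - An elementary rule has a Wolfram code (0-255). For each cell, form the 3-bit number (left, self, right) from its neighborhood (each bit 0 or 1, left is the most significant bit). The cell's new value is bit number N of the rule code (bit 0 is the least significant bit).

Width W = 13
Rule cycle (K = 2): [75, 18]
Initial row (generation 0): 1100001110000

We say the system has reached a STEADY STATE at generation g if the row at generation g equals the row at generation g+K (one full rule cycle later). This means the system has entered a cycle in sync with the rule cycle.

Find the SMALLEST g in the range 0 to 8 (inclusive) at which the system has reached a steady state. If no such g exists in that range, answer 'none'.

Gen 0: 1100001110000
Gen 1 (rule 75): 1101111010111
Gen 2 (rule 18): 0000000000000
Gen 3 (rule 75): 1111111111111
Gen 4 (rule 18): 0000000000000
Gen 5 (rule 75): 1111111111111
Gen 6 (rule 18): 0000000000000
Gen 7 (rule 75): 1111111111111
Gen 8 (rule 18): 0000000000000
Gen 9 (rule 75): 1111111111111
Gen 10 (rule 18): 0000000000000

Answer: 2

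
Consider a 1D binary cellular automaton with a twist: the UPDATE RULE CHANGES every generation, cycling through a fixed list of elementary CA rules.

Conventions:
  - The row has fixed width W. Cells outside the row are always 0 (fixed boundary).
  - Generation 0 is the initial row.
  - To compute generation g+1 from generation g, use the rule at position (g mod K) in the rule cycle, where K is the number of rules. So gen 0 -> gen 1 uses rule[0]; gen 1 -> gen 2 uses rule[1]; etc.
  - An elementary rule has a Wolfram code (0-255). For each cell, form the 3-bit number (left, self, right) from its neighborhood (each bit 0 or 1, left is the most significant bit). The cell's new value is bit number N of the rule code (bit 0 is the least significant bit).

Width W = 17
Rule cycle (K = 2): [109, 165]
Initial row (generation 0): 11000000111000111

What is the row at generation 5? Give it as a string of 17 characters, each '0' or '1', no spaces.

Answer: 11110010010000111

Derivation:
Gen 0: 11000000111000111
Gen 1 (rule 109): 11011110101010101
Gen 2 (rule 165): 00101101111111111
Gen 3 (rule 109): 10111111000000001
Gen 4 (rule 165): 11011110011111101
Gen 5 (rule 109): 11110010010000111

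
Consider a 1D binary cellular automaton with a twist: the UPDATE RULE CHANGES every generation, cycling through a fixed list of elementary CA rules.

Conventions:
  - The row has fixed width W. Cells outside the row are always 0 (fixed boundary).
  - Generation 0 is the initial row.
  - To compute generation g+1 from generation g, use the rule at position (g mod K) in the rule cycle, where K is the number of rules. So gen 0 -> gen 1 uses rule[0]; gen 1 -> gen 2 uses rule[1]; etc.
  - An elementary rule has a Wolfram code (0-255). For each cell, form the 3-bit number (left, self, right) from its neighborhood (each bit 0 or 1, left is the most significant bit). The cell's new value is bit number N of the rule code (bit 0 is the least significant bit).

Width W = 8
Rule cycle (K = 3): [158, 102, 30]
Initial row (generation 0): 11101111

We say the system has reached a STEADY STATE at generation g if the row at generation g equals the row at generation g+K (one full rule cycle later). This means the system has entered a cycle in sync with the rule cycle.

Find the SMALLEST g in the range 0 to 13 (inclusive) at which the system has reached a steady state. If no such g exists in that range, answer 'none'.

Answer: none

Derivation:
Gen 0: 11101111
Gen 1 (rule 158): 11001110
Gen 2 (rule 102): 01010010
Gen 3 (rule 30): 11011111
Gen 4 (rule 158): 10011110
Gen 5 (rule 102): 10100010
Gen 6 (rule 30): 10110111
Gen 7 (rule 158): 10100110
Gen 8 (rule 102): 11101010
Gen 9 (rule 30): 10001011
Gen 10 (rule 158): 11011010
Gen 11 (rule 102): 01101110
Gen 12 (rule 30): 11001001
Gen 13 (rule 158): 10111111
Gen 14 (rule 102): 11000001
Gen 15 (rule 30): 10100011
Gen 16 (rule 158): 10110110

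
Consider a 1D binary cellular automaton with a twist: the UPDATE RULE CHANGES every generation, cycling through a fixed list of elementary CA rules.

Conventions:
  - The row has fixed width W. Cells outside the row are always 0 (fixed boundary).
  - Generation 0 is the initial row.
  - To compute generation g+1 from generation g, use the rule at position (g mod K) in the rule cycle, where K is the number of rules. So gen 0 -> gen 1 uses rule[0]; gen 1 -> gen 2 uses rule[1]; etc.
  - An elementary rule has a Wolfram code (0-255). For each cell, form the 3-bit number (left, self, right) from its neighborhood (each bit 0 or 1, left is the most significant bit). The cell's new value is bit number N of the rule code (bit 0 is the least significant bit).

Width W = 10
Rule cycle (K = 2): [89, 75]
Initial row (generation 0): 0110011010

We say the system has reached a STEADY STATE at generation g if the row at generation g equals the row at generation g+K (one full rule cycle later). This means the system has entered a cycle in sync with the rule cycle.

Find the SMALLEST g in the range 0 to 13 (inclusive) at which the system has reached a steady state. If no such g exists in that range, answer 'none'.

Answer: none

Derivation:
Gen 0: 0110011010
Gen 1 (rule 89): 0111011001
Gen 2 (rule 75): 1101011010
Gen 3 (rule 89): 1100011001
Gen 4 (rule 75): 1101111010
Gen 5 (rule 89): 1101001001
Gen 6 (rule 75): 1100010010
Gen 7 (rule 89): 1111001001
Gen 8 (rule 75): 1001010010
Gen 9 (rule 89): 0100001001
Gen 10 (rule 75): 1001110010
Gen 11 (rule 89): 0101011001
Gen 12 (rule 75): 1000011010
Gen 13 (rule 89): 0111011001
Gen 14 (rule 75): 1101011010
Gen 15 (rule 89): 1100011001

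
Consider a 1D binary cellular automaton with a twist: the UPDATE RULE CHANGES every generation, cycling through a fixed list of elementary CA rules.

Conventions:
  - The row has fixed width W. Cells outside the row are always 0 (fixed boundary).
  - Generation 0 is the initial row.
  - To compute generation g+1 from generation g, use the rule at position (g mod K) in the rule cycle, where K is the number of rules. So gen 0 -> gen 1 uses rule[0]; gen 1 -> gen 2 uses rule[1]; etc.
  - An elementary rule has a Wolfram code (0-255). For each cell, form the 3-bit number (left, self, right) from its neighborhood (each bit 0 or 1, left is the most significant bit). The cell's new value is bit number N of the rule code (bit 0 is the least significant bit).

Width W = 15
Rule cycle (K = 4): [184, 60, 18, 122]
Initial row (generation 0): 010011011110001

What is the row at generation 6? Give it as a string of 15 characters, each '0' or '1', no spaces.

Gen 0: 010011011110001
Gen 1 (rule 184): 001010111101000
Gen 2 (rule 60): 001111100011100
Gen 3 (rule 18): 010000010100010
Gen 4 (rule 122): 101000101010101
Gen 5 (rule 184): 010100010101010
Gen 6 (rule 60): 011110011111111

Answer: 011110011111111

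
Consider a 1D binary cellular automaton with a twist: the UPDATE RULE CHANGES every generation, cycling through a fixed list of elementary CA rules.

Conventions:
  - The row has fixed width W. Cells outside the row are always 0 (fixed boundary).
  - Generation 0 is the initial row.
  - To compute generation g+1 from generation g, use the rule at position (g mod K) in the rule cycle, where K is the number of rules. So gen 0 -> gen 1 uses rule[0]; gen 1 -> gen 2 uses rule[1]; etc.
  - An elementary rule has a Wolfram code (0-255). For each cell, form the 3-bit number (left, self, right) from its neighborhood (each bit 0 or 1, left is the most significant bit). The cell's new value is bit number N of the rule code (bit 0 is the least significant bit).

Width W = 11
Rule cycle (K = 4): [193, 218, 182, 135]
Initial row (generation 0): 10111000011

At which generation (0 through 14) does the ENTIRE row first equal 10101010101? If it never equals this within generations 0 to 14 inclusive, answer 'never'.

Gen 0: 10111000011
Gen 1 (rule 193): 00011011001
Gen 2 (rule 218): 00111011110
Gen 3 (rule 182): 01010101101
Gen 4 (rule 135): 11010100001
Gen 5 (rule 193): 01000001100
Gen 6 (rule 218): 10100011110
Gen 7 (rule 182): 11110101101
Gen 8 (rule 135): 01100100001
Gen 9 (rule 193): 00100001100
Gen 10 (rule 218): 01010011110
Gen 11 (rule 182): 11111101101
Gen 12 (rule 135): 01111000001
Gen 13 (rule 193): 00111011100
Gen 14 (rule 218): 01111011110

Answer: never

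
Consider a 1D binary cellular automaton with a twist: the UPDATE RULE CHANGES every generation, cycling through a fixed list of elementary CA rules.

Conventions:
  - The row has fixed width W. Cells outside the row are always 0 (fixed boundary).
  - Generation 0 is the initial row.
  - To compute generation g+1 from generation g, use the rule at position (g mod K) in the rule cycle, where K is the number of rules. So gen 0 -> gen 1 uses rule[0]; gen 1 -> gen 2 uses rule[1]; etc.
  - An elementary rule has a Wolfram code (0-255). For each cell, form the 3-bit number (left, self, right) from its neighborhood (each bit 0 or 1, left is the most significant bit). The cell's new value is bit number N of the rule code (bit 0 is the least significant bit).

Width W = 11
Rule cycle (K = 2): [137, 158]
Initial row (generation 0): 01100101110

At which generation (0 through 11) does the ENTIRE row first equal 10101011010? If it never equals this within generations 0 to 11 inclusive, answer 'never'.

Answer: never

Derivation:
Gen 0: 01100101110
Gen 1 (rule 137): 01000001100
Gen 2 (rule 158): 11100011010
Gen 3 (rule 137): 11001010000
Gen 4 (rule 158): 10111011000
Gen 5 (rule 137): 00110010011
Gen 6 (rule 158): 01101111110
Gen 7 (rule 137): 01001111100
Gen 8 (rule 158): 11111111010
Gen 9 (rule 137): 11111110000
Gen 10 (rule 158): 11111101000
Gen 11 (rule 137): 11111000011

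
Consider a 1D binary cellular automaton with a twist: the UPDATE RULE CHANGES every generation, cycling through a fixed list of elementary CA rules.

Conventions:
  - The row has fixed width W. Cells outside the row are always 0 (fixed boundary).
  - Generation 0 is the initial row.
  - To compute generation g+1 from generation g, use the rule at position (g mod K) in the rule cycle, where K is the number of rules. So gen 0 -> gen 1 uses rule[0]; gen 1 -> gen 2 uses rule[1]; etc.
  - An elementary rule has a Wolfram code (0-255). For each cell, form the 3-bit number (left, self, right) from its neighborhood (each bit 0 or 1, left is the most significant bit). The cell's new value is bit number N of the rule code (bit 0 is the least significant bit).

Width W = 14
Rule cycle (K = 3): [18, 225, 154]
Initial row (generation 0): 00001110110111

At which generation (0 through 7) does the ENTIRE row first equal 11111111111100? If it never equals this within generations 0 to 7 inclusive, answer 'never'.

Gen 0: 00001110110111
Gen 1 (rule 18): 00010000000000
Gen 2 (rule 225): 11000111111111
Gen 3 (rule 154): 10101111111110
Gen 4 (rule 18): 00000000000001
Gen 5 (rule 225): 11111111111100
Gen 6 (rule 154): 11111111111010
Gen 7 (rule 18): 00000000000001

Answer: 5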